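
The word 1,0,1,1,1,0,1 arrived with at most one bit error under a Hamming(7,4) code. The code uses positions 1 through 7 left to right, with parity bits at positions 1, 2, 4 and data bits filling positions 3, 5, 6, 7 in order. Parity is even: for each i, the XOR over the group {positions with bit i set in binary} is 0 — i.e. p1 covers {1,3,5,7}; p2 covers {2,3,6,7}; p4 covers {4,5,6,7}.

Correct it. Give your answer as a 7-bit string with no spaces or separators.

s1 (pos 1,3,5,7): 1⊕1⊕1⊕1 = 0
s2 (pos 2,3,6,7): 0⊕1⊕0⊕1 = 0
s4 (pos 4,5,6,7): 1⊕1⊕0⊕1 = 1
Syndrome s4…s1 = 100 → error at position 4.
Flip position 4: 1011101 → 1010101

1010101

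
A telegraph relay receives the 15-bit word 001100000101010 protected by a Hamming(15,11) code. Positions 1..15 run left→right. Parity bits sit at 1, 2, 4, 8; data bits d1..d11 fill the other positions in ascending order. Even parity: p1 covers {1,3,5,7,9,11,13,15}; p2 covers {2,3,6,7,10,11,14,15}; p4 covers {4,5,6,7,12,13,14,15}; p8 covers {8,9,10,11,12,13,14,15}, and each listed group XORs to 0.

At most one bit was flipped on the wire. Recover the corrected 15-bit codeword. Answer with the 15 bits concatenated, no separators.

s1 (pos 1,3,5,7,9,11,13,15): 0⊕1⊕0⊕0⊕0⊕0⊕0⊕0 = 1
s2 (pos 2,3,6,7,10,11,14,15): 0⊕1⊕0⊕0⊕1⊕0⊕1⊕0 = 1
s4 (pos 4,5,6,7,12,13,14,15): 1⊕0⊕0⊕0⊕1⊕0⊕1⊕0 = 1
s8 (pos 8,9,10,11,12,13,14,15): 0⊕0⊕1⊕0⊕1⊕0⊕1⊕0 = 1
Syndrome s8…s1 = 1111 → error at position 15.
Flip position 15: 001100000101010 → 001100000101011

001100000101011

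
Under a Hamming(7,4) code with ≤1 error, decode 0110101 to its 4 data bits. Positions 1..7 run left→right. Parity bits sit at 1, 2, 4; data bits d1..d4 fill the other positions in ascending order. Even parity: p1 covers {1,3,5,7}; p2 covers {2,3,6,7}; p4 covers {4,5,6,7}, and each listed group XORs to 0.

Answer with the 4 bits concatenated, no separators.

s1 (pos 1,3,5,7): 0⊕1⊕1⊕1 = 1
s2 (pos 2,3,6,7): 1⊕1⊕0⊕1 = 1
s4 (pos 4,5,6,7): 0⊕1⊕0⊕1 = 0
Syndrome s4…s1 = 011 → error at position 3.
Flip position 3: 0110101 → 0100101
Read data bits from positions 3,5,6,7: 0101

0101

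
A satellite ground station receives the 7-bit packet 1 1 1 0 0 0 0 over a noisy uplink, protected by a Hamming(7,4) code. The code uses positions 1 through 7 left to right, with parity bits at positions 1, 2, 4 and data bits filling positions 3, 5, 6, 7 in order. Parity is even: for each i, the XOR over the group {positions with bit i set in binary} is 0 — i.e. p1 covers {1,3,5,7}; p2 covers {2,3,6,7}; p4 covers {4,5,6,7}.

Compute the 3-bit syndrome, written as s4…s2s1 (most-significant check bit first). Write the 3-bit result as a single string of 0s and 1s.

000

s1 (pos 1,3,5,7): 1⊕1⊕0⊕0 = 0
s2 (pos 2,3,6,7): 1⊕1⊕0⊕0 = 0
s4 (pos 4,5,6,7): 0⊕0⊕0⊕0 = 0
Syndrome s4…s1 = 000 → no error.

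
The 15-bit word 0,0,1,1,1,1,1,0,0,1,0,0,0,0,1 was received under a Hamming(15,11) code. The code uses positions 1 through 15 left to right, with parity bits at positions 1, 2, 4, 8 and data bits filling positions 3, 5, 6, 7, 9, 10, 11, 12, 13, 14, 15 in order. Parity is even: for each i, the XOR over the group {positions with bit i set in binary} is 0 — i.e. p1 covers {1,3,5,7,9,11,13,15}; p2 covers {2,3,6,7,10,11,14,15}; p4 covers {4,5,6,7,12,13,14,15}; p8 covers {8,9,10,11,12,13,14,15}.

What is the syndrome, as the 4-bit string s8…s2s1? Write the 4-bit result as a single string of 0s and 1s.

s1 (pos 1,3,5,7,9,11,13,15): 0⊕1⊕1⊕1⊕0⊕0⊕0⊕1 = 0
s2 (pos 2,3,6,7,10,11,14,15): 0⊕1⊕1⊕1⊕1⊕0⊕0⊕1 = 1
s4 (pos 4,5,6,7,12,13,14,15): 1⊕1⊕1⊕1⊕0⊕0⊕0⊕1 = 1
s8 (pos 8,9,10,11,12,13,14,15): 0⊕0⊕1⊕0⊕0⊕0⊕0⊕1 = 0
Syndrome s8…s1 = 0110 → error at position 6.

0110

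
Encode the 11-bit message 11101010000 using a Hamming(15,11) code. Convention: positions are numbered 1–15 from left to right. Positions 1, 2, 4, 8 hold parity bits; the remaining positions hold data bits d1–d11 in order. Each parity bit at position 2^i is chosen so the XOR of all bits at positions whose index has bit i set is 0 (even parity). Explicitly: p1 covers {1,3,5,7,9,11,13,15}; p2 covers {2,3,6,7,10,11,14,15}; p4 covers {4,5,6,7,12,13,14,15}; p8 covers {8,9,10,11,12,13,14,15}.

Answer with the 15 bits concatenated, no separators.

Place data at non-parity positions: p1 p2 1 p4 1 1 0 p8 1 0 1 0 0 0 0
p1 (pos 1,3,5,7,9,11,13,15): XOR of data positions = 1⊕1⊕0⊕1⊕1⊕0⊕0 = 0
p2 (pos 2,3,6,7,10,11,14,15): XOR of data positions = 1⊕1⊕0⊕0⊕1⊕0⊕0 = 1
p4 (pos 4,5,6,7,12,13,14,15): XOR of data positions = 1⊕1⊕0⊕0⊕0⊕0⊕0 = 0
p8 (pos 8,9,10,11,12,13,14,15): XOR of data positions = 1⊕0⊕1⊕0⊕0⊕0⊕0 = 0
Codeword: 011011001010000

011011001010000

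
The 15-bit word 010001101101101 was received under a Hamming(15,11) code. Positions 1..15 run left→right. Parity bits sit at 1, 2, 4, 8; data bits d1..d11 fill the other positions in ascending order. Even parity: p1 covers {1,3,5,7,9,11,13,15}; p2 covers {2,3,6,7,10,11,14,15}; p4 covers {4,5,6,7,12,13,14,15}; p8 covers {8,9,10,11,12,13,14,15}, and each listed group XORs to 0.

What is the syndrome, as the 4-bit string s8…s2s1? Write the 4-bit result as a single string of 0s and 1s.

s1 (pos 1,3,5,7,9,11,13,15): 0⊕0⊕0⊕1⊕1⊕0⊕1⊕1 = 0
s2 (pos 2,3,6,7,10,11,14,15): 1⊕0⊕1⊕1⊕1⊕0⊕0⊕1 = 1
s4 (pos 4,5,6,7,12,13,14,15): 0⊕0⊕1⊕1⊕1⊕1⊕0⊕1 = 1
s8 (pos 8,9,10,11,12,13,14,15): 0⊕1⊕1⊕0⊕1⊕1⊕0⊕1 = 1
Syndrome s8…s1 = 1110 → error at position 14.

1110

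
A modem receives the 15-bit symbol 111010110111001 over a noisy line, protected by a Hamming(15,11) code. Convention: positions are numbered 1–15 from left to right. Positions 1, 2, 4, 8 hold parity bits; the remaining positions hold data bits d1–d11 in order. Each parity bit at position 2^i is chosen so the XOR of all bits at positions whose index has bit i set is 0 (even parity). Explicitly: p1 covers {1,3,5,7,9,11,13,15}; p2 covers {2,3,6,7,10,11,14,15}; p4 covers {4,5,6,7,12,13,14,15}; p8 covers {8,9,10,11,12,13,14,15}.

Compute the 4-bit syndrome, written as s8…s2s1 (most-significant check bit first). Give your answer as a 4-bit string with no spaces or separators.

1000

s1 (pos 1,3,5,7,9,11,13,15): 1⊕1⊕1⊕1⊕0⊕1⊕0⊕1 = 0
s2 (pos 2,3,6,7,10,11,14,15): 1⊕1⊕0⊕1⊕1⊕1⊕0⊕1 = 0
s4 (pos 4,5,6,7,12,13,14,15): 0⊕1⊕0⊕1⊕1⊕0⊕0⊕1 = 0
s8 (pos 8,9,10,11,12,13,14,15): 1⊕0⊕1⊕1⊕1⊕0⊕0⊕1 = 1
Syndrome s8…s1 = 1000 → error at position 8.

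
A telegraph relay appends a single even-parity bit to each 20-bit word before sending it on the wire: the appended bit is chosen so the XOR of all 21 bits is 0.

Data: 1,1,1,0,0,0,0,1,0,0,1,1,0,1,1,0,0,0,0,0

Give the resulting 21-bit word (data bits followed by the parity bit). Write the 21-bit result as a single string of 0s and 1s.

111000010011011000000

XOR of the 20 data bits: 1⊕1⊕1⊕0⊕0⊕0⊕0⊕1⊕0⊕0⊕1⊕1⊕0⊕1⊕1⊕0⊕0⊕0⊕0⊕0 = 0
Parity bit = 0 (so all 21 bits XOR to 0).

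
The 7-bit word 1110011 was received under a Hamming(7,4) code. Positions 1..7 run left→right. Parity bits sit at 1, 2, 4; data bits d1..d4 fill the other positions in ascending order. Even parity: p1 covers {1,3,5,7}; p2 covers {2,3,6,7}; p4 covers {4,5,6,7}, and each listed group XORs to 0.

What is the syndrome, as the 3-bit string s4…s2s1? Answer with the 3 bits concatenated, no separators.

001

s1 (pos 1,3,5,7): 1⊕1⊕0⊕1 = 1
s2 (pos 2,3,6,7): 1⊕1⊕1⊕1 = 0
s4 (pos 4,5,6,7): 0⊕0⊕1⊕1 = 0
Syndrome s4…s1 = 001 → error at position 1.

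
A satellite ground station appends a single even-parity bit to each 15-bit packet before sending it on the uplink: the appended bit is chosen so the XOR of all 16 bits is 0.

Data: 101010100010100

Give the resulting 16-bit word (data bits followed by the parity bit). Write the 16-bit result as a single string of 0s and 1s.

1010101000101000

XOR of the 15 data bits: 1⊕0⊕1⊕0⊕1⊕0⊕1⊕0⊕0⊕0⊕1⊕0⊕1⊕0⊕0 = 0
Parity bit = 0 (so all 16 bits XOR to 0).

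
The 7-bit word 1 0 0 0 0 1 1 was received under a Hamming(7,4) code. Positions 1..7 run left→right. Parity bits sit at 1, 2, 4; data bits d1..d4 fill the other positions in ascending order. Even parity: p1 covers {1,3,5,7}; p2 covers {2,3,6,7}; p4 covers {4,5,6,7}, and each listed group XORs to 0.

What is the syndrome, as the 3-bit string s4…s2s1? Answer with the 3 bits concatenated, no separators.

000

s1 (pos 1,3,5,7): 1⊕0⊕0⊕1 = 0
s2 (pos 2,3,6,7): 0⊕0⊕1⊕1 = 0
s4 (pos 4,5,6,7): 0⊕0⊕1⊕1 = 0
Syndrome s4…s1 = 000 → no error.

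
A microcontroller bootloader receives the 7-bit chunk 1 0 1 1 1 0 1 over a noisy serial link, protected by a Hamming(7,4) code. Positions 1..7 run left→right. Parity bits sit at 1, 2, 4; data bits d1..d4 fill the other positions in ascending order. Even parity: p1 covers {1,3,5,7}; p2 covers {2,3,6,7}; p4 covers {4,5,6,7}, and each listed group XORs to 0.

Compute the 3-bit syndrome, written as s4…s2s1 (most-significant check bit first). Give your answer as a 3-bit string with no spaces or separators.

s1 (pos 1,3,5,7): 1⊕1⊕1⊕1 = 0
s2 (pos 2,3,6,7): 0⊕1⊕0⊕1 = 0
s4 (pos 4,5,6,7): 1⊕1⊕0⊕1 = 1
Syndrome s4…s1 = 100 → error at position 4.

100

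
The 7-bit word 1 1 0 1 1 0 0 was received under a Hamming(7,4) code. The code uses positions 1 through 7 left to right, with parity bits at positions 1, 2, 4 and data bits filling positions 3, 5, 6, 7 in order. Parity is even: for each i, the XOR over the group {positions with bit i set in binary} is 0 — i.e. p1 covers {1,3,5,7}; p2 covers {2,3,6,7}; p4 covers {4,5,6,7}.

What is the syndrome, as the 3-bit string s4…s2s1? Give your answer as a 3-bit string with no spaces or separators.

010

s1 (pos 1,3,5,7): 1⊕0⊕1⊕0 = 0
s2 (pos 2,3,6,7): 1⊕0⊕0⊕0 = 1
s4 (pos 4,5,6,7): 1⊕1⊕0⊕0 = 0
Syndrome s4…s1 = 010 → error at position 2.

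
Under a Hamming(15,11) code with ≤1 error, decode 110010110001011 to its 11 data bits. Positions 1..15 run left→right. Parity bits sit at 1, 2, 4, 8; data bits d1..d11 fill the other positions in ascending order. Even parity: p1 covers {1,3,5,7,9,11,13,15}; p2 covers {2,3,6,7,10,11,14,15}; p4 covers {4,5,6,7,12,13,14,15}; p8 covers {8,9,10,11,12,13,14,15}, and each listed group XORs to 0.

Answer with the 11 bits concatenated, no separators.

s1 (pos 1,3,5,7,9,11,13,15): 1⊕0⊕1⊕1⊕0⊕0⊕0⊕1 = 0
s2 (pos 2,3,6,7,10,11,14,15): 1⊕0⊕0⊕1⊕0⊕0⊕1⊕1 = 0
s4 (pos 4,5,6,7,12,13,14,15): 0⊕1⊕0⊕1⊕1⊕0⊕1⊕1 = 1
s8 (pos 8,9,10,11,12,13,14,15): 1⊕0⊕0⊕0⊕1⊕0⊕1⊕1 = 0
Syndrome s8…s1 = 0100 → error at position 4.
Flip position 4: 110010110001011 → 110110110001011
Read data bits from positions 3,5,6,7,9,10,11,12,13,14,15: 01010001011

01010001011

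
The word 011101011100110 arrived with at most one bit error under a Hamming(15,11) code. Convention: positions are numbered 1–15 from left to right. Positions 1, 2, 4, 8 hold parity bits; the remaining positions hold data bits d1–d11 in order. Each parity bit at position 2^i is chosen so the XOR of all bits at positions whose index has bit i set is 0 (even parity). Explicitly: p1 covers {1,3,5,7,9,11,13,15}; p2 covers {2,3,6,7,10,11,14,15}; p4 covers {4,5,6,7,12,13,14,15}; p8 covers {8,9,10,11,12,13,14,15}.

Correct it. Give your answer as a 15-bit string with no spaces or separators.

s1 (pos 1,3,5,7,9,11,13,15): 0⊕1⊕0⊕0⊕1⊕0⊕1⊕0 = 1
s2 (pos 2,3,6,7,10,11,14,15): 1⊕1⊕1⊕0⊕1⊕0⊕1⊕0 = 1
s4 (pos 4,5,6,7,12,13,14,15): 1⊕0⊕1⊕0⊕0⊕1⊕1⊕0 = 0
s8 (pos 8,9,10,11,12,13,14,15): 1⊕1⊕1⊕0⊕0⊕1⊕1⊕0 = 1
Syndrome s8…s1 = 1011 → error at position 11.
Flip position 11: 011101011100110 → 011101011110110

011101011110110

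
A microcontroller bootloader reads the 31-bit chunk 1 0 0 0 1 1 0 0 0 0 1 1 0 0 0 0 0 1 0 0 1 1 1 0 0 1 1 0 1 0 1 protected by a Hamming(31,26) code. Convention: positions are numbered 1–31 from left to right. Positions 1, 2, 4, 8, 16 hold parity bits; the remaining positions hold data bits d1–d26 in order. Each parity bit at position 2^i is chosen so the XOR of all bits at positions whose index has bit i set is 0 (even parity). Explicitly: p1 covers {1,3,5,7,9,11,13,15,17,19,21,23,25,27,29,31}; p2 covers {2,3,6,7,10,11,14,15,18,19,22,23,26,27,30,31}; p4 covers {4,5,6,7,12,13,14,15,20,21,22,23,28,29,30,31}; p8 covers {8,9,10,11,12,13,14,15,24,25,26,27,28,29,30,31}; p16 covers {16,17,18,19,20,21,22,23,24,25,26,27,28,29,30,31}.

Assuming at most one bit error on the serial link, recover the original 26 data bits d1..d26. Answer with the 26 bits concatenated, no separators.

s1 (pos 1,3,5,7,9,11,13,15,17,19,21,23,25,27,29,31): 1⊕0⊕1⊕0⊕0⊕1⊕0⊕0⊕0⊕0⊕1⊕1⊕0⊕1⊕1⊕1 = 0
s2 (pos 2,3,6,7,10,11,14,15,18,19,22,23,26,27,30,31): 0⊕0⊕1⊕0⊕0⊕1⊕0⊕0⊕1⊕0⊕1⊕1⊕1⊕1⊕0⊕1 = 0
s4 (pos 4,5,6,7,12,13,14,15,20,21,22,23,28,29,30,31): 0⊕1⊕1⊕0⊕1⊕0⊕0⊕0⊕0⊕1⊕1⊕1⊕0⊕1⊕0⊕1 = 0
s8 (pos 8,9,10,11,12,13,14,15,24,25,26,27,28,29,30,31): 0⊕0⊕0⊕1⊕1⊕0⊕0⊕0⊕0⊕0⊕1⊕1⊕0⊕1⊕0⊕1 = 0
s16 (pos 16,17,18,19,20,21,22,23,24,25,26,27,28,29,30,31): 0⊕0⊕1⊕0⊕0⊕1⊕1⊕1⊕0⊕0⊕1⊕1⊕0⊕1⊕0⊕1 = 0
Syndrome s16…s1 = 00000 → no error.
Read data bits from positions 3,5,6,7,9,10,11,12,13,14,15,17,18,19,20,21,22,23,24,25,26,27,28,29,30,31: 01100011000010011100110101

01100011000010011100110101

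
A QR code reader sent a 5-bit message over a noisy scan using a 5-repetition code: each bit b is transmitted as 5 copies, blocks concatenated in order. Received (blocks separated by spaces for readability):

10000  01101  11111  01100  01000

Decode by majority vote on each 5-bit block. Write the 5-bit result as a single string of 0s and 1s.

01100

Block 1 (10000): 1 one → 0
Block 2 (01101): 3 ones → 1
Block 3 (11111): 5 ones → 1
Block 4 (01100): 2 ones → 0
Block 5 (01000): 1 one → 0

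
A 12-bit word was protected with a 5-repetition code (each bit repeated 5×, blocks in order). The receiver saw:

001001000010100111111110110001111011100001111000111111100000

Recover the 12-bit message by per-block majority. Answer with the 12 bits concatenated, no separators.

000110101010

Block 1 (00100): 1 one → 0
Block 2 (10000): 1 one → 0
Block 3 (10100): 2 ones → 0
Block 4 (11111): 5 ones → 1
Block 5 (11101): 4 ones → 1
Block 6 (10001): 2 ones → 0
Block 7 (11101): 4 ones → 1
Block 8 (11000): 2 ones → 0
Block 9 (01111): 4 ones → 1
Block 10 (00011): 2 ones → 0
Block 11 (11111): 5 ones → 1
Block 12 (00000): 0 ones → 0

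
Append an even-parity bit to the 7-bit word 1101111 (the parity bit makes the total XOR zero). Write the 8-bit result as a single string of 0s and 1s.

XOR of the 7 data bits: 1⊕1⊕0⊕1⊕1⊕1⊕1 = 0
Parity bit = 0 (so all 8 bits XOR to 0).

11011110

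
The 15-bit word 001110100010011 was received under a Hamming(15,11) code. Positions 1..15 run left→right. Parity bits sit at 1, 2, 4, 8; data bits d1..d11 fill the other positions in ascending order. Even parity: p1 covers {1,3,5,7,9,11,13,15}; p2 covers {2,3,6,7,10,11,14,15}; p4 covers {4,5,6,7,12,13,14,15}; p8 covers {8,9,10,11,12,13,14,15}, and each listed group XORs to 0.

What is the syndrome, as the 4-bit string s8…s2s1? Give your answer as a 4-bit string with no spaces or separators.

s1 (pos 1,3,5,7,9,11,13,15): 0⊕1⊕1⊕1⊕0⊕1⊕0⊕1 = 1
s2 (pos 2,3,6,7,10,11,14,15): 0⊕1⊕0⊕1⊕0⊕1⊕1⊕1 = 1
s4 (pos 4,5,6,7,12,13,14,15): 1⊕1⊕0⊕1⊕0⊕0⊕1⊕1 = 1
s8 (pos 8,9,10,11,12,13,14,15): 0⊕0⊕0⊕1⊕0⊕0⊕1⊕1 = 1
Syndrome s8…s1 = 1111 → error at position 15.

1111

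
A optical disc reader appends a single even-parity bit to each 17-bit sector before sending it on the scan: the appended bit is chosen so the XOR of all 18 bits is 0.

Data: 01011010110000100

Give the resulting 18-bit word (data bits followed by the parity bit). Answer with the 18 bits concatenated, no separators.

XOR of the 17 data bits: 0⊕1⊕0⊕1⊕1⊕0⊕1⊕0⊕1⊕1⊕0⊕0⊕0⊕0⊕1⊕0⊕0 = 1
Parity bit = 1 (so all 18 bits XOR to 0).

010110101100001001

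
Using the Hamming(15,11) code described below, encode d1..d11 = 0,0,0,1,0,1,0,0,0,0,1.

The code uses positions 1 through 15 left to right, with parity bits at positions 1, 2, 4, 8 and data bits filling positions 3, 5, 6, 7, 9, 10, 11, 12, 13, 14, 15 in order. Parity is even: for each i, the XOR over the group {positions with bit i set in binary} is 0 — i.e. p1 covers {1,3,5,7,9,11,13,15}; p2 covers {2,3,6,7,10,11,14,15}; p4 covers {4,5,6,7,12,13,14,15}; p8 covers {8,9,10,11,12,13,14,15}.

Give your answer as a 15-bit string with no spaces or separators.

010000100100001

Place data at non-parity positions: p1 p2 0 p4 0 0 1 p8 0 1 0 0 0 0 1
p1 (pos 1,3,5,7,9,11,13,15): XOR of data positions = 0⊕0⊕1⊕0⊕0⊕0⊕1 = 0
p2 (pos 2,3,6,7,10,11,14,15): XOR of data positions = 0⊕0⊕1⊕1⊕0⊕0⊕1 = 1
p4 (pos 4,5,6,7,12,13,14,15): XOR of data positions = 0⊕0⊕1⊕0⊕0⊕0⊕1 = 0
p8 (pos 8,9,10,11,12,13,14,15): XOR of data positions = 0⊕1⊕0⊕0⊕0⊕0⊕1 = 0
Codeword: 010000100100001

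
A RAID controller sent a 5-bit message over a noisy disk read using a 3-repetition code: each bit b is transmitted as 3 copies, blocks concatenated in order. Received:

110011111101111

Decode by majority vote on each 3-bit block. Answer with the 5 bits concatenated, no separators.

Block 1 (110): 2 ones → 1
Block 2 (011): 2 ones → 1
Block 3 (111): 3 ones → 1
Block 4 (101): 2 ones → 1
Block 5 (111): 3 ones → 1

11111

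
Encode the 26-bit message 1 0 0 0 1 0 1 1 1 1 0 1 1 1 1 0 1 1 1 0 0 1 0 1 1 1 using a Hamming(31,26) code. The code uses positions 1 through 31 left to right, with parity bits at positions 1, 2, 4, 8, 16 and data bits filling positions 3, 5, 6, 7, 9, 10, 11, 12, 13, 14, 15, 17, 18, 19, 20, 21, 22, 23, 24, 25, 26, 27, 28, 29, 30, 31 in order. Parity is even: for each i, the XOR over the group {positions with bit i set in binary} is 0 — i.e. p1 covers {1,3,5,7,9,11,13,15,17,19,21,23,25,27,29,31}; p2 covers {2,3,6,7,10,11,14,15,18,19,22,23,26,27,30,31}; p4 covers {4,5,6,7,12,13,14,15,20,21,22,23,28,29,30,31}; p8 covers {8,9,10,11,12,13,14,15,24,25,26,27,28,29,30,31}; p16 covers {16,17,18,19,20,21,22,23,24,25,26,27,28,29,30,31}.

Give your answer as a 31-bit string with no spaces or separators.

0011000010111101111101110010111

Place data at non-parity positions: p1 p2 1 p4 0 0 0 p8 1 0 1 1 1 1 0 p16 1 1 1 1 0 1 1 1 0 0 1 0 1 1 1
p1 (pos 1,3,5,7,9,11,13,15,17,19,21,23,25,27,29,31): XOR of data positions = 1⊕0⊕0⊕1⊕1⊕1⊕0⊕1⊕1⊕0⊕1⊕0⊕1⊕1⊕1 = 0
p2 (pos 2,3,6,7,10,11,14,15,18,19,22,23,26,27,30,31): XOR of data positions = 1⊕0⊕0⊕0⊕1⊕1⊕0⊕1⊕1⊕1⊕1⊕0⊕1⊕1⊕1 = 0
p4 (pos 4,5,6,7,12,13,14,15,20,21,22,23,28,29,30,31): XOR of data positions = 0⊕0⊕0⊕1⊕1⊕1⊕0⊕1⊕0⊕1⊕1⊕0⊕1⊕1⊕1 = 1
p8 (pos 8,9,10,11,12,13,14,15,24,25,26,27,28,29,30,31): XOR of data positions = 1⊕0⊕1⊕1⊕1⊕1⊕0⊕1⊕0⊕0⊕1⊕0⊕1⊕1⊕1 = 0
p16 (pos 16,17,18,19,20,21,22,23,24,25,26,27,28,29,30,31): XOR of data positions = 1⊕1⊕1⊕1⊕0⊕1⊕1⊕1⊕0⊕0⊕1⊕0⊕1⊕1⊕1 = 1
Codeword: 0011000010111101111101110010111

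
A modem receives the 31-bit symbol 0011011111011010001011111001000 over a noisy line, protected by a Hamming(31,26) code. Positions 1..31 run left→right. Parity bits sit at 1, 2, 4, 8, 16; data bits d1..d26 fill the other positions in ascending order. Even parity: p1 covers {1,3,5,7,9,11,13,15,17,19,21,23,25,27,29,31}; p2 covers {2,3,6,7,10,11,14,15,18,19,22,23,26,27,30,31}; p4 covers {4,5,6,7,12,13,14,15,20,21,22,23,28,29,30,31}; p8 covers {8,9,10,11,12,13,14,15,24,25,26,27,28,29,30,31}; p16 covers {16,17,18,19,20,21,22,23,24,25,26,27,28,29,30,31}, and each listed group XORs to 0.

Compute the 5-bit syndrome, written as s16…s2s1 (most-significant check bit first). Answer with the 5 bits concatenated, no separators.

11001

s1 (pos 1,3,5,7,9,11,13,15,17,19,21,23,25,27,29,31): 0⊕1⊕0⊕1⊕1⊕0⊕1⊕1⊕0⊕1⊕1⊕1⊕1⊕0⊕0⊕0 = 1
s2 (pos 2,3,6,7,10,11,14,15,18,19,22,23,26,27,30,31): 0⊕1⊕1⊕1⊕1⊕0⊕0⊕1⊕0⊕1⊕1⊕1⊕0⊕0⊕0⊕0 = 0
s4 (pos 4,5,6,7,12,13,14,15,20,21,22,23,28,29,30,31): 1⊕0⊕1⊕1⊕1⊕1⊕0⊕1⊕0⊕1⊕1⊕1⊕1⊕0⊕0⊕0 = 0
s8 (pos 8,9,10,11,12,13,14,15,24,25,26,27,28,29,30,31): 1⊕1⊕1⊕0⊕1⊕1⊕0⊕1⊕1⊕1⊕0⊕0⊕1⊕0⊕0⊕0 = 1
s16 (pos 16,17,18,19,20,21,22,23,24,25,26,27,28,29,30,31): 0⊕0⊕0⊕1⊕0⊕1⊕1⊕1⊕1⊕1⊕0⊕0⊕1⊕0⊕0⊕0 = 1
Syndrome s16…s1 = 11001 → error at position 25.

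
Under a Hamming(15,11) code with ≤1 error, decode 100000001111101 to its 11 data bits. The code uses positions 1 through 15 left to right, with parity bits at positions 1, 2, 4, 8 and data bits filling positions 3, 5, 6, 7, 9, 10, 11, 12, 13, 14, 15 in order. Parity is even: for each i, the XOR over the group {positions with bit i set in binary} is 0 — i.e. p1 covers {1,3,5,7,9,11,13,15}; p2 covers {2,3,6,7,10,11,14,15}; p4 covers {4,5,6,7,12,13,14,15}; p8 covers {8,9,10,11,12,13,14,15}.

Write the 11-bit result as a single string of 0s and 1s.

s1 (pos 1,3,5,7,9,11,13,15): 1⊕0⊕0⊕0⊕1⊕1⊕1⊕1 = 1
s2 (pos 2,3,6,7,10,11,14,15): 0⊕0⊕0⊕0⊕1⊕1⊕0⊕1 = 1
s4 (pos 4,5,6,7,12,13,14,15): 0⊕0⊕0⊕0⊕1⊕1⊕0⊕1 = 1
s8 (pos 8,9,10,11,12,13,14,15): 0⊕1⊕1⊕1⊕1⊕1⊕0⊕1 = 0
Syndrome s8…s1 = 0111 → error at position 7.
Flip position 7: 100000001111101 → 100000101111101
Read data bits from positions 3,5,6,7,9,10,11,12,13,14,15: 00011111101

00011111101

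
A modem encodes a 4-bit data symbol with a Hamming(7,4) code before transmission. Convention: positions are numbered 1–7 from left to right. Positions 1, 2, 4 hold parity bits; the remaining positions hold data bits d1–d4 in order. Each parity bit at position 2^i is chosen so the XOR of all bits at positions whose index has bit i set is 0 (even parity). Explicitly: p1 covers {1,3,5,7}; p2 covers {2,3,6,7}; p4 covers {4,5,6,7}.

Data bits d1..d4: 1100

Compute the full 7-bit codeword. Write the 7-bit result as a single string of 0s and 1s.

0111100

Place data at non-parity positions: p1 p2 1 p4 1 0 0
p1 (pos 1,3,5,7): XOR of data positions = 1⊕1⊕0 = 0
p2 (pos 2,3,6,7): XOR of data positions = 1⊕0⊕0 = 1
p4 (pos 4,5,6,7): XOR of data positions = 1⊕0⊕0 = 1
Codeword: 0111100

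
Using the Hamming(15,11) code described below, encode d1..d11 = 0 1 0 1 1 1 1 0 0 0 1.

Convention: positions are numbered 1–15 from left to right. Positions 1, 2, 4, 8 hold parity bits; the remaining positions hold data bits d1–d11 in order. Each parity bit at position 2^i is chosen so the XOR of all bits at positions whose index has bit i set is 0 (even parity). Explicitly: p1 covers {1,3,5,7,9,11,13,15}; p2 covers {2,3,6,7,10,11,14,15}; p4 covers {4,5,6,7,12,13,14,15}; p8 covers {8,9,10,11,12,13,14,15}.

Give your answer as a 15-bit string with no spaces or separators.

100110101110001

Place data at non-parity positions: p1 p2 0 p4 1 0 1 p8 1 1 1 0 0 0 1
p1 (pos 1,3,5,7,9,11,13,15): XOR of data positions = 0⊕1⊕1⊕1⊕1⊕0⊕1 = 1
p2 (pos 2,3,6,7,10,11,14,15): XOR of data positions = 0⊕0⊕1⊕1⊕1⊕0⊕1 = 0
p4 (pos 4,5,6,7,12,13,14,15): XOR of data positions = 1⊕0⊕1⊕0⊕0⊕0⊕1 = 1
p8 (pos 8,9,10,11,12,13,14,15): XOR of data positions = 1⊕1⊕1⊕0⊕0⊕0⊕1 = 0
Codeword: 100110101110001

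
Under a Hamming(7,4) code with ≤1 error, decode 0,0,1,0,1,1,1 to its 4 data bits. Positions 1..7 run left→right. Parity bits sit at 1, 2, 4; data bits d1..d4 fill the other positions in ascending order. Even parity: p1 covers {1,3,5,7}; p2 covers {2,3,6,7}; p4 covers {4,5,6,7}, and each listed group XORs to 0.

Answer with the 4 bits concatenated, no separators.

1110

s1 (pos 1,3,5,7): 0⊕1⊕1⊕1 = 1
s2 (pos 2,3,6,7): 0⊕1⊕1⊕1 = 1
s4 (pos 4,5,6,7): 0⊕1⊕1⊕1 = 1
Syndrome s4…s1 = 111 → error at position 7.
Flip position 7: 0010111 → 0010110
Read data bits from positions 3,5,6,7: 1110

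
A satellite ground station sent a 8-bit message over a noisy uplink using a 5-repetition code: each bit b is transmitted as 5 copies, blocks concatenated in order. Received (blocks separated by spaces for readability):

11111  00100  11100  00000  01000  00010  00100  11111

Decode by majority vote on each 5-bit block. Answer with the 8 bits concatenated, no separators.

Block 1 (11111): 5 ones → 1
Block 2 (00100): 1 one → 0
Block 3 (11100): 3 ones → 1
Block 4 (00000): 0 ones → 0
Block 5 (01000): 1 one → 0
Block 6 (00010): 1 one → 0
Block 7 (00100): 1 one → 0
Block 8 (11111): 5 ones → 1

10100001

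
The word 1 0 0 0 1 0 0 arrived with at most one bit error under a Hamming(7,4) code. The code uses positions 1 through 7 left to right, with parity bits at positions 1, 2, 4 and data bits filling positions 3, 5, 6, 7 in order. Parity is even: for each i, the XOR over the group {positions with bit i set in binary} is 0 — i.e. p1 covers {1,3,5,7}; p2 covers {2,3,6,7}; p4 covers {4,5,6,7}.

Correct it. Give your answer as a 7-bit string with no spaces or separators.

s1 (pos 1,3,5,7): 1⊕0⊕1⊕0 = 0
s2 (pos 2,3,6,7): 0⊕0⊕0⊕0 = 0
s4 (pos 4,5,6,7): 0⊕1⊕0⊕0 = 1
Syndrome s4…s1 = 100 → error at position 4.
Flip position 4: 1000100 → 1001100

1001100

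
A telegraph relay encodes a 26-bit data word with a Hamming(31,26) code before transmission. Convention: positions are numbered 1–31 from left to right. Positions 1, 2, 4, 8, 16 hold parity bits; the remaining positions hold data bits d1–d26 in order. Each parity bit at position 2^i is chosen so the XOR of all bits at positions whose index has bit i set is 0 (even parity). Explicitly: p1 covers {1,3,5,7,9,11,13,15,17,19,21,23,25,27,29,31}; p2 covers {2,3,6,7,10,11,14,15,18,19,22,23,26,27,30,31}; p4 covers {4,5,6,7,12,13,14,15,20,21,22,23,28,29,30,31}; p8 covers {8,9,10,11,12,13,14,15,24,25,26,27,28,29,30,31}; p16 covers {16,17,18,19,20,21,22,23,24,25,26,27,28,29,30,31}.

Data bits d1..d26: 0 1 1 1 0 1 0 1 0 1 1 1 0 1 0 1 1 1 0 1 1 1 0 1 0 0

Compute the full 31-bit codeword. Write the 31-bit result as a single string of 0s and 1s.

0000111001010111101011101110100

Place data at non-parity positions: p1 p2 0 p4 1 1 1 p8 0 1 0 1 0 1 1 p16 1 0 1 0 1 1 1 0 1 1 1 0 1 0 0
p1 (pos 1,3,5,7,9,11,13,15,17,19,21,23,25,27,29,31): XOR of data positions = 0⊕1⊕1⊕0⊕0⊕0⊕1⊕1⊕1⊕1⊕1⊕1⊕1⊕1⊕0 = 0
p2 (pos 2,3,6,7,10,11,14,15,18,19,22,23,26,27,30,31): XOR of data positions = 0⊕1⊕1⊕1⊕0⊕1⊕1⊕0⊕1⊕1⊕1⊕1⊕1⊕0⊕0 = 0
p4 (pos 4,5,6,7,12,13,14,15,20,21,22,23,28,29,30,31): XOR of data positions = 1⊕1⊕1⊕1⊕0⊕1⊕1⊕0⊕1⊕1⊕1⊕0⊕1⊕0⊕0 = 0
p8 (pos 8,9,10,11,12,13,14,15,24,25,26,27,28,29,30,31): XOR of data positions = 0⊕1⊕0⊕1⊕0⊕1⊕1⊕0⊕1⊕1⊕1⊕0⊕1⊕0⊕0 = 0
p16 (pos 16,17,18,19,20,21,22,23,24,25,26,27,28,29,30,31): XOR of data positions = 1⊕0⊕1⊕0⊕1⊕1⊕1⊕0⊕1⊕1⊕1⊕0⊕1⊕0⊕0 = 1
Codeword: 0000111001010111101011101110100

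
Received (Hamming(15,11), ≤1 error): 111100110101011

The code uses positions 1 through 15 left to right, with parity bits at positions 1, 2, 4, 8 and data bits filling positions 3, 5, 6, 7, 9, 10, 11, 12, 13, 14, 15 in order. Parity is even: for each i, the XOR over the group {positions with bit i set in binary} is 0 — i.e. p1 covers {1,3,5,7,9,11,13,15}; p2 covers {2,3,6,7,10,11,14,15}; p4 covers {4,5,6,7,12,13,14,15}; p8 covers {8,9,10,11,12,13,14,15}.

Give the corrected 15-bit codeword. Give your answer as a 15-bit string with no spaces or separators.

s1 (pos 1,3,5,7,9,11,13,15): 1⊕1⊕0⊕1⊕0⊕0⊕0⊕1 = 0
s2 (pos 2,3,6,7,10,11,14,15): 1⊕1⊕0⊕1⊕1⊕0⊕1⊕1 = 0
s4 (pos 4,5,6,7,12,13,14,15): 1⊕0⊕0⊕1⊕1⊕0⊕1⊕1 = 1
s8 (pos 8,9,10,11,12,13,14,15): 1⊕0⊕1⊕0⊕1⊕0⊕1⊕1 = 1
Syndrome s8…s1 = 1100 → error at position 12.
Flip position 12: 111100110101011 → 111100110100011

111100110100011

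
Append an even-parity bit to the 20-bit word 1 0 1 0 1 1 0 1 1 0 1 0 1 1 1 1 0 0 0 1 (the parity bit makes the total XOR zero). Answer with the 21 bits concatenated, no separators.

101011011010111100010

XOR of the 20 data bits: 1⊕0⊕1⊕0⊕1⊕1⊕0⊕1⊕1⊕0⊕1⊕0⊕1⊕1⊕1⊕1⊕0⊕0⊕0⊕1 = 0
Parity bit = 0 (so all 21 bits XOR to 0).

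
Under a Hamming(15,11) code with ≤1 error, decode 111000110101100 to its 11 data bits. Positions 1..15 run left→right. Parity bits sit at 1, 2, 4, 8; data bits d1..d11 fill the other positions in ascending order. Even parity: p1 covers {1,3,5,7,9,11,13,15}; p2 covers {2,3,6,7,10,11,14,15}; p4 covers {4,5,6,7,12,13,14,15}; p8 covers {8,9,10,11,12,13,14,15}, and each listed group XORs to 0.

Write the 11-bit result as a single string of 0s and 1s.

10010101100

s1 (pos 1,3,5,7,9,11,13,15): 1⊕1⊕0⊕1⊕0⊕0⊕1⊕0 = 0
s2 (pos 2,3,6,7,10,11,14,15): 1⊕1⊕0⊕1⊕1⊕0⊕0⊕0 = 0
s4 (pos 4,5,6,7,12,13,14,15): 0⊕0⊕0⊕1⊕1⊕1⊕0⊕0 = 1
s8 (pos 8,9,10,11,12,13,14,15): 1⊕0⊕1⊕0⊕1⊕1⊕0⊕0 = 0
Syndrome s8…s1 = 0100 → error at position 4.
Flip position 4: 111000110101100 → 111100110101100
Read data bits from positions 3,5,6,7,9,10,11,12,13,14,15: 10010101100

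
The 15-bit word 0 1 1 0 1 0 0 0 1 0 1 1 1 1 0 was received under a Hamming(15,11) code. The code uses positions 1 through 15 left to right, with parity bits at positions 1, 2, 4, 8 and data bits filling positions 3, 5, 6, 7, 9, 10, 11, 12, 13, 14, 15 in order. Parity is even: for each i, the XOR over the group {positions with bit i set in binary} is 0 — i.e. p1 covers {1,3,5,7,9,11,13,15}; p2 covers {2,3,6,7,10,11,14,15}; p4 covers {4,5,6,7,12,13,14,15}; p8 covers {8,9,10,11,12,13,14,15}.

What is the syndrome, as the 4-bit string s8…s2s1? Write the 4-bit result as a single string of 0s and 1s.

s1 (pos 1,3,5,7,9,11,13,15): 0⊕1⊕1⊕0⊕1⊕1⊕1⊕0 = 1
s2 (pos 2,3,6,7,10,11,14,15): 1⊕1⊕0⊕0⊕0⊕1⊕1⊕0 = 0
s4 (pos 4,5,6,7,12,13,14,15): 0⊕1⊕0⊕0⊕1⊕1⊕1⊕0 = 0
s8 (pos 8,9,10,11,12,13,14,15): 0⊕1⊕0⊕1⊕1⊕1⊕1⊕0 = 1
Syndrome s8…s1 = 1001 → error at position 9.

1001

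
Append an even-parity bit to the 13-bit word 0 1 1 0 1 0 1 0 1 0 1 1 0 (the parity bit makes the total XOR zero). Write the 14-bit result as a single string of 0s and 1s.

01101010101101

XOR of the 13 data bits: 0⊕1⊕1⊕0⊕1⊕0⊕1⊕0⊕1⊕0⊕1⊕1⊕0 = 1
Parity bit = 1 (so all 14 bits XOR to 0).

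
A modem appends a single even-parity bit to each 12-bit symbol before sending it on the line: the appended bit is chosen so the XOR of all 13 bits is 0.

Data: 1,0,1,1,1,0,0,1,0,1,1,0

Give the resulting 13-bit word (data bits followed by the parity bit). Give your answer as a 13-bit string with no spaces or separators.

1011100101101

XOR of the 12 data bits: 1⊕0⊕1⊕1⊕1⊕0⊕0⊕1⊕0⊕1⊕1⊕0 = 1
Parity bit = 1 (so all 13 bits XOR to 0).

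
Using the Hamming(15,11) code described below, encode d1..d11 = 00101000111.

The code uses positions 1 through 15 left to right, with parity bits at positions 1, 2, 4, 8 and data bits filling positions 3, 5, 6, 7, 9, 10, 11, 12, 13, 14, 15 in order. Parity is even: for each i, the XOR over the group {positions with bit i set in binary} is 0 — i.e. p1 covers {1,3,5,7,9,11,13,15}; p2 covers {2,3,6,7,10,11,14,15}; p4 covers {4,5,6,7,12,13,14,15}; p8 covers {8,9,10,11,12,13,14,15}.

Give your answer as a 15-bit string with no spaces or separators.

110001001000111

Place data at non-parity positions: p1 p2 0 p4 0 1 0 p8 1 0 0 0 1 1 1
p1 (pos 1,3,5,7,9,11,13,15): XOR of data positions = 0⊕0⊕0⊕1⊕0⊕1⊕1 = 1
p2 (pos 2,3,6,7,10,11,14,15): XOR of data positions = 0⊕1⊕0⊕0⊕0⊕1⊕1 = 1
p4 (pos 4,5,6,7,12,13,14,15): XOR of data positions = 0⊕1⊕0⊕0⊕1⊕1⊕1 = 0
p8 (pos 8,9,10,11,12,13,14,15): XOR of data positions = 1⊕0⊕0⊕0⊕1⊕1⊕1 = 0
Codeword: 110001001000111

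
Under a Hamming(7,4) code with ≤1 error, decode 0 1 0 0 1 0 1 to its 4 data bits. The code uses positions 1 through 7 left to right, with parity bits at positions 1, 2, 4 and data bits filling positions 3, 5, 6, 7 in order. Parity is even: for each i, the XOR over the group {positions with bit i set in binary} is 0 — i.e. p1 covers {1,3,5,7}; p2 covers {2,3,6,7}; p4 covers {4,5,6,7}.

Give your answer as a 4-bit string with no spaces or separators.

0101

s1 (pos 1,3,5,7): 0⊕0⊕1⊕1 = 0
s2 (pos 2,3,6,7): 1⊕0⊕0⊕1 = 0
s4 (pos 4,5,6,7): 0⊕1⊕0⊕1 = 0
Syndrome s4…s1 = 000 → no error.
Read data bits from positions 3,5,6,7: 0101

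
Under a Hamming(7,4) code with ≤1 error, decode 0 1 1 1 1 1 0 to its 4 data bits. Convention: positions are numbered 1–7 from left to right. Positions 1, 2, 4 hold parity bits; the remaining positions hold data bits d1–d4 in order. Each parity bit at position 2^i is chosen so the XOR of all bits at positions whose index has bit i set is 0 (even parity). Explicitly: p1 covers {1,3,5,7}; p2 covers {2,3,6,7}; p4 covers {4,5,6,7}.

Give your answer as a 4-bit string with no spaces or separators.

s1 (pos 1,3,5,7): 0⊕1⊕1⊕0 = 0
s2 (pos 2,3,6,7): 1⊕1⊕1⊕0 = 1
s4 (pos 4,5,6,7): 1⊕1⊕1⊕0 = 1
Syndrome s4…s1 = 110 → error at position 6.
Flip position 6: 0111110 → 0111100
Read data bits from positions 3,5,6,7: 1100

1100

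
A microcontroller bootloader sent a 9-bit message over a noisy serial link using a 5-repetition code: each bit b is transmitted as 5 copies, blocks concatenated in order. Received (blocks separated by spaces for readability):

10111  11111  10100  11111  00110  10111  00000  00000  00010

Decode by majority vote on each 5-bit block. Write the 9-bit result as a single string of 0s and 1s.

110101000

Block 1 (10111): 4 ones → 1
Block 2 (11111): 5 ones → 1
Block 3 (10100): 2 ones → 0
Block 4 (11111): 5 ones → 1
Block 5 (00110): 2 ones → 0
Block 6 (10111): 4 ones → 1
Block 7 (00000): 0 ones → 0
Block 8 (00000): 0 ones → 0
Block 9 (00010): 1 one → 0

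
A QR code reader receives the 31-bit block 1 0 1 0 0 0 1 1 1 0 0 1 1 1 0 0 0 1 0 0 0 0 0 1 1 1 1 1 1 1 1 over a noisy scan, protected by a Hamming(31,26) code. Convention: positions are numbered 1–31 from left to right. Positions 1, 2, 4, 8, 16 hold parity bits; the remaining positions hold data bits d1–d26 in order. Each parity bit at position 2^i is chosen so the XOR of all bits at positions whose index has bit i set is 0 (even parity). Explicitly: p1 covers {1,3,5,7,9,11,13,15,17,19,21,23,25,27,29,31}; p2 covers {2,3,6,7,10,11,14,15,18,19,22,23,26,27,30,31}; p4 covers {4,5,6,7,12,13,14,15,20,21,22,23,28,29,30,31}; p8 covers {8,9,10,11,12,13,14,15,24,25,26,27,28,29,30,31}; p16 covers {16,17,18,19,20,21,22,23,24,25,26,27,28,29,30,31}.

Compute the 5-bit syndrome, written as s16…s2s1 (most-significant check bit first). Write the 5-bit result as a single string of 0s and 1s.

11001

s1 (pos 1,3,5,7,9,11,13,15,17,19,21,23,25,27,29,31): 1⊕1⊕0⊕1⊕1⊕0⊕1⊕0⊕0⊕0⊕0⊕0⊕1⊕1⊕1⊕1 = 1
s2 (pos 2,3,6,7,10,11,14,15,18,19,22,23,26,27,30,31): 0⊕1⊕0⊕1⊕0⊕0⊕1⊕0⊕1⊕0⊕0⊕0⊕1⊕1⊕1⊕1 = 0
s4 (pos 4,5,6,7,12,13,14,15,20,21,22,23,28,29,30,31): 0⊕0⊕0⊕1⊕1⊕1⊕1⊕0⊕0⊕0⊕0⊕0⊕1⊕1⊕1⊕1 = 0
s8 (pos 8,9,10,11,12,13,14,15,24,25,26,27,28,29,30,31): 1⊕1⊕0⊕0⊕1⊕1⊕1⊕0⊕1⊕1⊕1⊕1⊕1⊕1⊕1⊕1 = 1
s16 (pos 16,17,18,19,20,21,22,23,24,25,26,27,28,29,30,31): 0⊕0⊕1⊕0⊕0⊕0⊕0⊕0⊕1⊕1⊕1⊕1⊕1⊕1⊕1⊕1 = 1
Syndrome s16…s1 = 11001 → error at position 25.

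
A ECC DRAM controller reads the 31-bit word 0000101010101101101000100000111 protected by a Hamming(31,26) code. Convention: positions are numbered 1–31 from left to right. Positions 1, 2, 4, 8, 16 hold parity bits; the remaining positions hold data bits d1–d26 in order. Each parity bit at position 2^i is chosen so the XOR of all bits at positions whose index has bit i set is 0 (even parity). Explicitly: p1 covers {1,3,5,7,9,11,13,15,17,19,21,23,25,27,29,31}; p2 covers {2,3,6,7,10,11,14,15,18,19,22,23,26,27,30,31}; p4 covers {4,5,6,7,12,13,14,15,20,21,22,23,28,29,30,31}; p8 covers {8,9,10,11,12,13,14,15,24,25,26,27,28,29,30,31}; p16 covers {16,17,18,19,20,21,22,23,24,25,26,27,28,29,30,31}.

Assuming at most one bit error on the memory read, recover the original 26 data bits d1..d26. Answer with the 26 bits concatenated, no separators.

01011010110101000100100111

s1 (pos 1,3,5,7,9,11,13,15,17,19,21,23,25,27,29,31): 0⊕0⊕1⊕1⊕1⊕1⊕1⊕0⊕1⊕1⊕0⊕1⊕0⊕0⊕1⊕1 = 0
s2 (pos 2,3,6,7,10,11,14,15,18,19,22,23,26,27,30,31): 0⊕0⊕0⊕1⊕0⊕1⊕1⊕0⊕0⊕1⊕0⊕1⊕0⊕0⊕1⊕1 = 1
s4 (pos 4,5,6,7,12,13,14,15,20,21,22,23,28,29,30,31): 0⊕1⊕0⊕1⊕0⊕1⊕1⊕0⊕0⊕0⊕0⊕1⊕0⊕1⊕1⊕1 = 0
s8 (pos 8,9,10,11,12,13,14,15,24,25,26,27,28,29,30,31): 0⊕1⊕0⊕1⊕0⊕1⊕1⊕0⊕0⊕0⊕0⊕0⊕0⊕1⊕1⊕1 = 1
s16 (pos 16,17,18,19,20,21,22,23,24,25,26,27,28,29,30,31): 1⊕1⊕0⊕1⊕0⊕0⊕0⊕1⊕0⊕0⊕0⊕0⊕0⊕1⊕1⊕1 = 1
Syndrome s16…s1 = 11010 → error at position 26.
Flip position 26: 0000101010101101101000100000111 → 0000101010101101101000100100111
Read data bits from positions 3,5,6,7,9,10,11,12,13,14,15,17,18,19,20,21,22,23,24,25,26,27,28,29,30,31: 01011010110101000100100111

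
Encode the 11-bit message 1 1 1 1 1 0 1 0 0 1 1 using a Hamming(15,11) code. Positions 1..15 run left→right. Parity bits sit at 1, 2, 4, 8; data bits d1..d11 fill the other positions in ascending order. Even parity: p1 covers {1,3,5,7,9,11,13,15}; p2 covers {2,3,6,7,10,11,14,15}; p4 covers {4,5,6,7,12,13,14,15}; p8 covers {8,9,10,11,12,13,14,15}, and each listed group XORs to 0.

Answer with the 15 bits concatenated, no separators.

Place data at non-parity positions: p1 p2 1 p4 1 1 1 p8 1 0 1 0 0 1 1
p1 (pos 1,3,5,7,9,11,13,15): XOR of data positions = 1⊕1⊕1⊕1⊕1⊕0⊕1 = 0
p2 (pos 2,3,6,7,10,11,14,15): XOR of data positions = 1⊕1⊕1⊕0⊕1⊕1⊕1 = 0
p4 (pos 4,5,6,7,12,13,14,15): XOR of data positions = 1⊕1⊕1⊕0⊕0⊕1⊕1 = 1
p8 (pos 8,9,10,11,12,13,14,15): XOR of data positions = 1⊕0⊕1⊕0⊕0⊕1⊕1 = 0
Codeword: 001111101010011

001111101010011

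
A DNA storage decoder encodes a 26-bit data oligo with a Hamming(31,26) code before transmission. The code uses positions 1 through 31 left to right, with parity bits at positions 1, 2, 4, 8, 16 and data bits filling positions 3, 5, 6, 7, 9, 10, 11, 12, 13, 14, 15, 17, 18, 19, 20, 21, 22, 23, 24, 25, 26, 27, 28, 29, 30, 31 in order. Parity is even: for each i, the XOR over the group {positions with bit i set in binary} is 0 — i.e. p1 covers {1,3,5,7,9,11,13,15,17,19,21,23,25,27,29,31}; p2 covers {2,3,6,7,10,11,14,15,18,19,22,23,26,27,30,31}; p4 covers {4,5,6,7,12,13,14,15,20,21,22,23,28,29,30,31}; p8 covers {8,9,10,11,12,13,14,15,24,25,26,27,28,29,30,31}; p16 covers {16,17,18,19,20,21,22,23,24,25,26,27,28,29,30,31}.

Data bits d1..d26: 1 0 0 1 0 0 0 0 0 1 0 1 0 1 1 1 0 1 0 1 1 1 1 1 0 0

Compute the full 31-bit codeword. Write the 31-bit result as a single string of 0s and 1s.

1111001000000100101110101111100

Place data at non-parity positions: p1 p2 1 p4 0 0 1 p8 0 0 0 0 0 1 0 p16 1 0 1 1 1 0 1 0 1 1 1 1 1 0 0
p1 (pos 1,3,5,7,9,11,13,15,17,19,21,23,25,27,29,31): XOR of data positions = 1⊕0⊕1⊕0⊕0⊕0⊕0⊕1⊕1⊕1⊕1⊕1⊕1⊕1⊕0 = 1
p2 (pos 2,3,6,7,10,11,14,15,18,19,22,23,26,27,30,31): XOR of data positions = 1⊕0⊕1⊕0⊕0⊕1⊕0⊕0⊕1⊕0⊕1⊕1⊕1⊕0⊕0 = 1
p4 (pos 4,5,6,7,12,13,14,15,20,21,22,23,28,29,30,31): XOR of data positions = 0⊕0⊕1⊕0⊕0⊕1⊕0⊕1⊕1⊕0⊕1⊕1⊕1⊕0⊕0 = 1
p8 (pos 8,9,10,11,12,13,14,15,24,25,26,27,28,29,30,31): XOR of data positions = 0⊕0⊕0⊕0⊕0⊕1⊕0⊕0⊕1⊕1⊕1⊕1⊕1⊕0⊕0 = 0
p16 (pos 16,17,18,19,20,21,22,23,24,25,26,27,28,29,30,31): XOR of data positions = 1⊕0⊕1⊕1⊕1⊕0⊕1⊕0⊕1⊕1⊕1⊕1⊕1⊕0⊕0 = 0
Codeword: 1111001000000100101110101111100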